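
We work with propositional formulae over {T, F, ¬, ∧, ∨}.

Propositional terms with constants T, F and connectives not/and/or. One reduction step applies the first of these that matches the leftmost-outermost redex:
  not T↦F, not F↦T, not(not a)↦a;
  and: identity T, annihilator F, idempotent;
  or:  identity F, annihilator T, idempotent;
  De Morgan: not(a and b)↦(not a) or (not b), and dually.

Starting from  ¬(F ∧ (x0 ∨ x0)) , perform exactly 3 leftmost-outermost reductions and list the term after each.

Answer: after 3 steps: T

Reduction:
  start: ¬(F ∧ (x0 ∨ x0))
  [1] ¬F ∨ ¬(x0 ∨ x0)
  [2] T ∨ ¬(x0 ∨ x0)
  [3] T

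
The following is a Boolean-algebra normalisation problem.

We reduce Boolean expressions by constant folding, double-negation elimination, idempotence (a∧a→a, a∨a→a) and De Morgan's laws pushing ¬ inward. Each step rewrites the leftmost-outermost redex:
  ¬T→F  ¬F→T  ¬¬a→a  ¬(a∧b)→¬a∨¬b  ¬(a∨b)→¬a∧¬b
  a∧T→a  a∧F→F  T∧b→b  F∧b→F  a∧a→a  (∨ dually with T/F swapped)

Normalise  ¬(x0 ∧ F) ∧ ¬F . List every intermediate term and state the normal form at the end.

Answer: normal form = T  (in 5 steps)

Reduction:
  start: ¬(x0 ∧ F) ∧ ¬F
  step 1: (¬x0 ∨ ¬F) ∧ ¬F
  step 2: (¬x0 ∨ T) ∧ ¬F
  step 3: T ∧ ¬F
  step 4: ¬F
  step 5: T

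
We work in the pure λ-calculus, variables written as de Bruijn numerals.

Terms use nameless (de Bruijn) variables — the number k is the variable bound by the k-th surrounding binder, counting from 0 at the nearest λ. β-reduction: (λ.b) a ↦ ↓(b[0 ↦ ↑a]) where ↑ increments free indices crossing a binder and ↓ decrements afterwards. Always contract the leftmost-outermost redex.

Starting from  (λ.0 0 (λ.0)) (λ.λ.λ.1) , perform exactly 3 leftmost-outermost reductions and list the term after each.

  start: (λ.0 0 (λ.0)) (λ.λ.λ.1)
  step 1: (λ.λ.λ.1) (λ.λ.λ.1) (λ.0)
  step 2: (λ.λ.1) (λ.0)
  step 3: λ.λ.0

Answer: after 3 steps: λ.λ.0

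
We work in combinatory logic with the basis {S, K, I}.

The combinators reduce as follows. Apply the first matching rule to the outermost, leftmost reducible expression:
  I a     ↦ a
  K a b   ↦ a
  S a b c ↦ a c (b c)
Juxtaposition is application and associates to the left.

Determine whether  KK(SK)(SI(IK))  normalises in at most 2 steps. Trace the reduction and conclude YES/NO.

Answer: YES — reaches normal form K(SIK) in 2 ≤ 2 steps

Working:
  start: KK(SK)(SI(IK))
  [1] K(SI(IK))
  [2] K(SIK)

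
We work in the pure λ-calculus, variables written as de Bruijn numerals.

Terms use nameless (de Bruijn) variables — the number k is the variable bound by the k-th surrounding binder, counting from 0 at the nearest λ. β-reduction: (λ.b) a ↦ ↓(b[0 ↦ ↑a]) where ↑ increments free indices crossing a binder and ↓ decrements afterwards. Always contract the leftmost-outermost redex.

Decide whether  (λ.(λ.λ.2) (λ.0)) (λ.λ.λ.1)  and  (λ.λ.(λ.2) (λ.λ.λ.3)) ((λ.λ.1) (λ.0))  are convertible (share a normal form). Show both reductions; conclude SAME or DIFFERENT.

Term A:
  start: (λ.(λ.λ.2) (λ.0)) (λ.λ.λ.1)
  →1  (λ.λ.λ.λ.λ.1) (λ.0)
  →2  λ.λ.λ.λ.1

Term B:
  start: (λ.λ.(λ.2) (λ.λ.λ.3)) ((λ.λ.1) (λ.0))
  →1  λ.(λ.(λ.λ.1) (λ.0)) (λ.λ.λ.3)
  →2  λ.(λ.λ.1) (λ.0)
  →3  λ.λ.λ.0

Answer: DIFFERENT — A ⇓ λ.λ.λ.λ.1, B ⇓ λ.λ.λ.0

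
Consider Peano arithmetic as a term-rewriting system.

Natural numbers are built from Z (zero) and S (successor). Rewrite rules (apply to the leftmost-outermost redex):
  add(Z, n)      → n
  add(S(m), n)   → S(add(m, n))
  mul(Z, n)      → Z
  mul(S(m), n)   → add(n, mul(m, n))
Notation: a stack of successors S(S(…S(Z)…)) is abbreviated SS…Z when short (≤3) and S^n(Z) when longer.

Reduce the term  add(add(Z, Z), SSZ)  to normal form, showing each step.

Answer: normal form = SSZ  (in 2 steps)

Derivation:
  start: add(add(Z, Z), SSZ)
  step 1: add(Z, SSZ)
  step 2: SSZ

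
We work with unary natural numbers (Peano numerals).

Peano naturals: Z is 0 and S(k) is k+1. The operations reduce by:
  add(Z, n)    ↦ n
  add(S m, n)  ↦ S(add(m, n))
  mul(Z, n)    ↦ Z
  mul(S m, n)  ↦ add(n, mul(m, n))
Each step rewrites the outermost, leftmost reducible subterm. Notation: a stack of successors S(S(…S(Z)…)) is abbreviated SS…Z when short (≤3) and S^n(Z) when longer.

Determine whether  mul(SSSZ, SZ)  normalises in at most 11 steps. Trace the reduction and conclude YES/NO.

Answer: YES — reaches normal form SSSZ in 10 ≤ 11 steps

Reduction:
  start: mul(SSSZ, SZ)
  [1] add(SZ, mul(SSZ, SZ))
  [2] S(add(Z, mul(SSZ, SZ)))
  [3] S(mul(SSZ, SZ))
  [4] S(add(SZ, mul(SZ, SZ)))
  [5] S(S(add(Z, mul(SZ, SZ))))
  [6] S(S(mul(SZ, SZ)))
  [7] S(S(add(SZ, mul(Z, SZ))))
  [8] S(S(S(add(Z, mul(Z, SZ)))))
  [9] S(S(S(mul(Z, SZ))))
  [10] SSSZ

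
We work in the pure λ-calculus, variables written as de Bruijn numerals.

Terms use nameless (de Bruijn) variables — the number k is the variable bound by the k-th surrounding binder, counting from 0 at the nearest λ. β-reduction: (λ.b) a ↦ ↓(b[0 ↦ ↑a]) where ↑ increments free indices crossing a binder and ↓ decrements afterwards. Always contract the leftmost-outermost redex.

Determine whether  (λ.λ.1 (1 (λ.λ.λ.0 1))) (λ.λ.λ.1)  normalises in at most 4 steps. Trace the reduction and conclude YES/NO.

  start: (λ.λ.1 (1 (λ.λ.λ.0 1))) (λ.λ.λ.1)
  [1] λ.(λ.λ.λ.1) ((λ.λ.λ.1) (λ.λ.λ.0 1))
  [2] λ.λ.λ.1

Answer: YES — reaches normal form λ.λ.λ.1 in 2 ≤ 4 steps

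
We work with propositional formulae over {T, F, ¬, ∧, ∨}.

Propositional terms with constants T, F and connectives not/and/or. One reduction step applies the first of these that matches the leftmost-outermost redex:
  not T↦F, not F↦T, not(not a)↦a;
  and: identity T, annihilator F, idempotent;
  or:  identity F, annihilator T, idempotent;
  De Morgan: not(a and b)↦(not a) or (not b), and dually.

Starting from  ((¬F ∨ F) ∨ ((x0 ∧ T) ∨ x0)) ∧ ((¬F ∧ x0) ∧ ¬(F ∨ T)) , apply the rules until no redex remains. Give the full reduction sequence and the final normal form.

Answer: normal form = F  (in 11 steps)

Working:
  start: ((¬F ∨ F) ∨ ((x0 ∧ T) ∨ x0)) ∧ ((¬F ∧ x0) ∧ ¬(F ∨ T))
  →1  (¬F ∨ ((x0 ∧ T) ∨ x0)) ∧ ((¬F ∧ x0) ∧ ¬(F ∨ T))
  →2  (T ∨ ((x0 ∧ T) ∨ x0)) ∧ ((¬F ∧ x0) ∧ ¬(F ∨ T))
  →3  T ∧ ((¬F ∧ x0) ∧ ¬(F ∨ T))
  →4  (¬F ∧ x0) ∧ ¬(F ∨ T)
  →5  (T ∧ x0) ∧ ¬(F ∨ T)
  →6  x0 ∧ ¬(F ∨ T)
  →7  x0 ∧ (¬F ∧ ¬T)
  →8  x0 ∧ (T ∧ ¬T)
  →9  x0 ∧ ¬T
  →10  x0 ∧ F
  →11  F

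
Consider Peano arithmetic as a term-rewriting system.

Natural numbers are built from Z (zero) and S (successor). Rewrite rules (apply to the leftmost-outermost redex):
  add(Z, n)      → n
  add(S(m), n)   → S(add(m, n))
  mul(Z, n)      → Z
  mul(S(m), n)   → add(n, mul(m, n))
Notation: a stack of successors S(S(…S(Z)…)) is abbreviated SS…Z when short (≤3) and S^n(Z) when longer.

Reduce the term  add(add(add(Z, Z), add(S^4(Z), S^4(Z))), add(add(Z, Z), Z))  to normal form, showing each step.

Answer: normal form = S^8(Z)  (in 18 steps)

Derivation:
  start: add(add(add(Z, Z), add(S^4(Z), S^4(Z))), add(add(Z, Z), Z))
  step 1: add(add(Z, add(S^4(Z), S^4(Z))), add(add(Z, Z), Z))
  step 2: add(add(S^4(Z), S^4(Z)), add(add(Z, Z), Z))
  step 3: add(S(add(SSSZ, S^4(Z))), add(add(Z, Z), Z))
  step 4: S(add(add(SSSZ, S^4(Z)), add(add(Z, Z), Z)))
  step 5: S(add(S(add(SSZ, S^4(Z))), add(add(Z, Z), Z)))
  step 6: S(S(add(add(SSZ, S^4(Z)), add(add(Z, Z), Z))))
  step 7: S(S(add(S(add(SZ, S^4(Z))), add(add(Z, Z), Z))))
  step 8: S(S(S(add(add(SZ, S^4(Z)), add(add(Z, Z), Z)))))
  step 9: S(S(S(add(S(add(Z, S^4(Z))), add(add(Z, Z), Z)))))
  step 10: S(S(S(S(add(add(Z, S^4(Z)), add(add(Z, Z), Z))))))
  step 11: S(S(S(S(add(S^4(Z), add(add(Z, Z), Z))))))
  step 12: S(S(S(S(S(add(SSSZ, add(add(Z, Z), Z)))))))
  step 13: S(S(S(S(S(S(add(SSZ, add(add(Z, Z), Z))))))))
  step 14: S(S(S(S(S(S(S(add(SZ, add(add(Z, Z), Z)))))))))
  step 15: S(S(S(S(S(S(S(S(add(Z, add(add(Z, Z), Z))))))))))
  step 16: S(S(S(S(S(S(S(S(add(add(Z, Z), Z)))))))))
  step 17: S(S(S(S(S(S(S(S(add(Z, Z)))))))))
  step 18: S^8(Z)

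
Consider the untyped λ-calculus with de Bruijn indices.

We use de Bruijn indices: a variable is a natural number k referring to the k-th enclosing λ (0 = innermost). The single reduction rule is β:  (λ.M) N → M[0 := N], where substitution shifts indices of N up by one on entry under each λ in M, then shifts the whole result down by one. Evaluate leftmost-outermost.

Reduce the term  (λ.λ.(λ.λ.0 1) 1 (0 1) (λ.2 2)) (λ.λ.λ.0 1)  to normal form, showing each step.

Answer: normal form = λ.0 (λ.λ.λ.0 1) (λ.λ.λ.0 1) (λ.λ.λ.0 1)  (in 4 steps)

Derivation:
  start: (λ.λ.(λ.λ.0 1) 1 (0 1) (λ.2 2)) (λ.λ.λ.0 1)
  step 1: λ.(λ.λ.0 1) (λ.λ.λ.0 1) (0 (λ.λ.λ.0 1)) (λ.(λ.λ.λ.0 1) (λ.λ.λ.0 1))
  step 2: λ.(λ.0 (λ.λ.λ.0 1)) (0 (λ.λ.λ.0 1)) (λ.(λ.λ.λ.0 1) (λ.λ.λ.0 1))
  step 3: λ.0 (λ.λ.λ.0 1) (λ.λ.λ.0 1) (λ.(λ.λ.λ.0 1) (λ.λ.λ.0 1))
  step 4: λ.0 (λ.λ.λ.0 1) (λ.λ.λ.0 1) (λ.λ.λ.0 1)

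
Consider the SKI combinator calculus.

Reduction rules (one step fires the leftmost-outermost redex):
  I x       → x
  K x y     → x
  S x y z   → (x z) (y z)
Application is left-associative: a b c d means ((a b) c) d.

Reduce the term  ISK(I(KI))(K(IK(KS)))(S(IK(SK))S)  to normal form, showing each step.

Answer: normal form = K(KS)  (in 5 steps)

Working:
  start: ISK(I(KI))(K(IK(KS)))(S(IK(SK))S)
  step 1: SK(I(KI))(K(IK(KS)))(S(IK(SK))S)
  step 2: K(K(IK(KS)))(I(KI)(K(IK(KS))))(S(IK(SK))S)
  step 3: K(IK(KS))(S(IK(SK))S)
  step 4: IK(KS)
  step 5: K(KS)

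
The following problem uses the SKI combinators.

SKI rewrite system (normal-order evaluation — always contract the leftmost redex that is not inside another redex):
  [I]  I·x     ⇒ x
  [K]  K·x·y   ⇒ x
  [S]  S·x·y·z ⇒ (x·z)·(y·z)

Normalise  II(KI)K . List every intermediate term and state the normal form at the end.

Answer: normal form = I  (in 3 steps)

Reduction:
  start: II(KI)K
  [1] I(KI)K
  [2] KIK
  [3] I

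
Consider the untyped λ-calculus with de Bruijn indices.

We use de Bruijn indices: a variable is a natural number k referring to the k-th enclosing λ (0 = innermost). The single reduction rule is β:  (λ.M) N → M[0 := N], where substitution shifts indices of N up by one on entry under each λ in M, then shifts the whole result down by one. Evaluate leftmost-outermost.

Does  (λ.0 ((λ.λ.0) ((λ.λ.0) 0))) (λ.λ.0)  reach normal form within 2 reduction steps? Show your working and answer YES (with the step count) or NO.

  start: (λ.0 ((λ.λ.0) ((λ.λ.0) 0))) (λ.λ.0)
  →1  (λ.λ.0) ((λ.λ.0) ((λ.λ.0) (λ.λ.0)))
  →2  λ.0

Answer: YES — reaches normal form λ.0 in 2 ≤ 2 steps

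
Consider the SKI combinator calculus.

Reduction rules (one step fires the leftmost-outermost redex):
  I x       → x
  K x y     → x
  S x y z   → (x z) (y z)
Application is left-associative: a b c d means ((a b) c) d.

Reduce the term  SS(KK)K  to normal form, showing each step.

Answer: normal form = SKK  (in 2 steps)

Working:
  start: SS(KK)K
  step 1: SK(KKK)
  step 2: SKK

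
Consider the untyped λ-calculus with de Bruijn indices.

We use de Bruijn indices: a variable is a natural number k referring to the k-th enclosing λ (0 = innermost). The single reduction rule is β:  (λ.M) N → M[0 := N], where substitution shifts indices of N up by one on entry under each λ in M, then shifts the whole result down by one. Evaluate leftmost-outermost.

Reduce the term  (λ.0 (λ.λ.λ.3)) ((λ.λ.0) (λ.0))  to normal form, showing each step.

Answer: normal form = λ.λ.λ.λ.0  (in 4 steps)

Working:
  start: (λ.0 (λ.λ.λ.3)) ((λ.λ.0) (λ.0))
  step 1: (λ.λ.0) (λ.0) (λ.λ.λ.(λ.λ.0) (λ.0))
  step 2: (λ.0) (λ.λ.λ.(λ.λ.0) (λ.0))
  step 3: λ.λ.λ.(λ.λ.0) (λ.0)
  step 4: λ.λ.λ.λ.0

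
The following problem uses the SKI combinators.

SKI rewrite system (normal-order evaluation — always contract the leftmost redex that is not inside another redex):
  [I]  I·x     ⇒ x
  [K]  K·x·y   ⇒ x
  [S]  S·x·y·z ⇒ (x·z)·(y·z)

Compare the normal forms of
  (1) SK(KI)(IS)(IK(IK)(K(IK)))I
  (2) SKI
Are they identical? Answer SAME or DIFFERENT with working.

Answer: SAME — A ⇓ SKI, B ⇓ SKI

Derivation:
Term A:
  start: SK(KI)(IS)(IK(IK)(K(IK)))I
  [1] K(IS)(KI(IS))(IK(IK)(K(IK)))I
  [2] IS(IK(IK)(K(IK)))I
  [3] S(IK(IK)(K(IK)))I
  [4] S(K(IK)(K(IK)))I
  [5] S(IK)I
  [6] SKI

Term B:
  start: SKI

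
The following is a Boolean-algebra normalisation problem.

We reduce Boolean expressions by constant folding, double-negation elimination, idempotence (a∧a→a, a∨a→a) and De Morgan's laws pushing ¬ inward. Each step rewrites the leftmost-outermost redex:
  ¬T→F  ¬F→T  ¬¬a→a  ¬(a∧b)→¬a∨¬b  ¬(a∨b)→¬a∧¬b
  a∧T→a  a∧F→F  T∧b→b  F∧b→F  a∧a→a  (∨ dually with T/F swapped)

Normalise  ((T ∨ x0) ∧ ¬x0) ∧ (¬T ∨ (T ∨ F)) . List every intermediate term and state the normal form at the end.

  start: ((T ∨ x0) ∧ ¬x0) ∧ (¬T ∨ (T ∨ F))
  step 1: (T ∧ ¬x0) ∧ (¬T ∨ (T ∨ F))
  step 2: ¬x0 ∧ (¬T ∨ (T ∨ F))
  step 3: ¬x0 ∧ (F ∨ (T ∨ F))
  step 4: ¬x0 ∧ (T ∨ F)
  step 5: ¬x0 ∧ T
  step 6: ¬x0

Answer: normal form = ¬x0  (in 6 steps)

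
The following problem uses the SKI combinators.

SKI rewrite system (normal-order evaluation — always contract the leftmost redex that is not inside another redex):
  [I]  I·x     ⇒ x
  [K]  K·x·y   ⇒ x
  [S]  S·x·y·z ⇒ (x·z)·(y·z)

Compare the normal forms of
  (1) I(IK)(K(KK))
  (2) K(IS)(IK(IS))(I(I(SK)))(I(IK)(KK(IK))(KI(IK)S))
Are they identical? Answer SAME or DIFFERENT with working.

Term A:
  start: I(IK)(K(KK))
  →1  IK(K(KK))
  →2  K(K(KK))

Term B:
  start: K(IS)(IK(IS))(I(I(SK)))(I(IK)(KK(IK))(KI(IK)S))
  →1  IS(I(I(SK)))(I(IK)(KK(IK))(KI(IK)S))
  →2  S(I(I(SK)))(I(IK)(KK(IK))(KI(IK)S))
  →3  S(I(SK))(I(IK)(KK(IK))(KI(IK)S))
  →4  S(SK)(I(IK)(KK(IK))(KI(IK)S))
  →5  S(SK)(IK(KK(IK))(KI(IK)S))
  →6  S(SK)(K(KK(IK))(KI(IK)S))
  →7  S(SK)(KK(IK))
  →8  S(SK)K

Answer: DIFFERENT — A ⇓ K(K(KK)), B ⇓ S(SK)K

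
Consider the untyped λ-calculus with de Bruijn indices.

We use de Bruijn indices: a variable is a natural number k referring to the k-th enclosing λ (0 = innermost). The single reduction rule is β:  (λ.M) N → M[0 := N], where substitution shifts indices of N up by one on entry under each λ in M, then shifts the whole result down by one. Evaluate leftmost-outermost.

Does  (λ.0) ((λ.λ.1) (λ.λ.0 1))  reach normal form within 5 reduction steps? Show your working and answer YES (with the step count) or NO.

  start: (λ.0) ((λ.λ.1) (λ.λ.0 1))
  step 1: (λ.λ.1) (λ.λ.0 1)
  step 2: λ.λ.λ.0 1

Answer: YES — reaches normal form λ.λ.λ.0 1 in 2 ≤ 5 steps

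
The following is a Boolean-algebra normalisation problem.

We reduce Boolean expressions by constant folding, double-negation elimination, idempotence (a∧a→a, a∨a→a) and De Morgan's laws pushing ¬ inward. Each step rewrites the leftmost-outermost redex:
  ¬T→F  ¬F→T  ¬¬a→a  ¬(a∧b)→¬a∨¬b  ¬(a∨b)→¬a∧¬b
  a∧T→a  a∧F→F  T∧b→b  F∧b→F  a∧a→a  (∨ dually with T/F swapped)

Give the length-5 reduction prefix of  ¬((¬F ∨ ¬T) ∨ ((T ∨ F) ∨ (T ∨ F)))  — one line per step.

  start: ¬((¬F ∨ ¬T) ∨ ((T ∨ F) ∨ (T ∨ F)))
  →1  ¬(¬F ∨ ¬T) ∧ ¬((T ∨ F) ∨ (T ∨ F))
  →2  (¬¬F ∧ ¬¬T) ∧ ¬((T ∨ F) ∨ (T ∨ F))
  →3  (F ∧ ¬¬T) ∧ ¬((T ∨ F) ∨ (T ∨ F))
  →4  F ∧ ¬((T ∨ F) ∨ (T ∨ F))
  →5  F

Answer: after 5 steps: F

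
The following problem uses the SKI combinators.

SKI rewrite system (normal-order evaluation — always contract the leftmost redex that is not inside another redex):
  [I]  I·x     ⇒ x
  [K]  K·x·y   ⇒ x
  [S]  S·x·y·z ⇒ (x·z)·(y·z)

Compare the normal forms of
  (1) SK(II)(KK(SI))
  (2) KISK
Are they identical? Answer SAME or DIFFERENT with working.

Answer: SAME — A ⇓ K, B ⇓ K

Derivation:
Term A:
  start: SK(II)(KK(SI))
  →1  K(KK(SI))(II(KK(SI)))
  →2  KK(SI)
  →3  K

Term B:
  start: KISK
  →1  IK
  →2  K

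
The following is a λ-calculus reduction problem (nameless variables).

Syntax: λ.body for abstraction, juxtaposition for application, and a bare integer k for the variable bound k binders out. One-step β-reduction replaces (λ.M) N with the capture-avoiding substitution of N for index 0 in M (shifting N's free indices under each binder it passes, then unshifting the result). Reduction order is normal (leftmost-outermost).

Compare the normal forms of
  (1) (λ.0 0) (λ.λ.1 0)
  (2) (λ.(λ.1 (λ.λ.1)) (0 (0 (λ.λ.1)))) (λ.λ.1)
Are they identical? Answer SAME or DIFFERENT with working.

Term A:
  start: (λ.0 0) (λ.λ.1 0)
  [1] (λ.λ.1 0) (λ.λ.1 0)
  [2] λ.(λ.λ.1 0) 0
  [3] λ.λ.1 0

Term B:
  start: (λ.(λ.1 (λ.λ.1)) (0 (0 (λ.λ.1)))) (λ.λ.1)
  [1] (λ.(λ.λ.1) (λ.λ.1)) ((λ.λ.1) ((λ.λ.1) (λ.λ.1)))
  [2] (λ.λ.1) (λ.λ.1)
  [3] λ.λ.λ.1

Answer: DIFFERENT — A ⇓ λ.λ.1 0, B ⇓ λ.λ.λ.1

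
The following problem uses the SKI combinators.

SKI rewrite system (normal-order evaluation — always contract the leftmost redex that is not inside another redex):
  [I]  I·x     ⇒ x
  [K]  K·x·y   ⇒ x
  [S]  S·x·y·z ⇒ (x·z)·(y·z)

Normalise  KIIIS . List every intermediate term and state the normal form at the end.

  start: KIIIS
  →1  IIS
  →2  IS
  →3  S

Answer: normal form = S  (in 3 steps)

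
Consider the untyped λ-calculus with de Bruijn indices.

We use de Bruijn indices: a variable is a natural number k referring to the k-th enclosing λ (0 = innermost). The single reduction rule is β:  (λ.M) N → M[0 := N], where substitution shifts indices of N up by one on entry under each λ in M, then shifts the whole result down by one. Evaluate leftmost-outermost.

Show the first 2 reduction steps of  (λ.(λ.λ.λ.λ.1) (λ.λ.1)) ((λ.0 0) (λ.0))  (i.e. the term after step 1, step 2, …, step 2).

  start: (λ.(λ.λ.λ.λ.1) (λ.λ.1)) ((λ.0 0) (λ.0))
  [1] (λ.λ.λ.λ.1) (λ.λ.1)
  [2] λ.λ.λ.1

Answer: after 2 steps: λ.λ.λ.1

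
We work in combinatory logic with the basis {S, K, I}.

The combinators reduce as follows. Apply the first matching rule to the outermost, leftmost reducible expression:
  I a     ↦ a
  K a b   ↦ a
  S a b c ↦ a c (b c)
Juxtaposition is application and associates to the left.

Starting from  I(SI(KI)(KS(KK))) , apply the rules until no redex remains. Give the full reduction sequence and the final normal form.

  start: I(SI(KI)(KS(KK)))
  →1  SI(KI)(KS(KK))
  →2  I(KS(KK))(KI(KS(KK)))
  →3  KS(KK)(KI(KS(KK)))
  →4  S(KI(KS(KK)))
  →5  SI

Answer: normal form = SI  (in 5 steps)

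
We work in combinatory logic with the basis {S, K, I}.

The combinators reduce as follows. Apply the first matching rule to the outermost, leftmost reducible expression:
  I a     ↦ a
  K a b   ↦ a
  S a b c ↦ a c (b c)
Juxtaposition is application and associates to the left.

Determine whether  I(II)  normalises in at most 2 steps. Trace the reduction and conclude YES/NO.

  start: I(II)
  [1] II
  [2] I

Answer: YES — reaches normal form I in 2 ≤ 2 steps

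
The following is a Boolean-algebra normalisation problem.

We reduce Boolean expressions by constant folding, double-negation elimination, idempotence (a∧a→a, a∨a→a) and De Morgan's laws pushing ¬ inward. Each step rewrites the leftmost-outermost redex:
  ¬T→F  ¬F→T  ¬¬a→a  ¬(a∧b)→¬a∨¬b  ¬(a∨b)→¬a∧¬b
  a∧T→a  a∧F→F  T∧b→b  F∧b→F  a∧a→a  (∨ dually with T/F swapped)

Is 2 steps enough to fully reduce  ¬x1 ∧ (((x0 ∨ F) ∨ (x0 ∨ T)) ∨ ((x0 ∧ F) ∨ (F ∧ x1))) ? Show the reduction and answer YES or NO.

  start: ¬x1 ∧ (((x0 ∨ F) ∨ (x0 ∨ T)) ∨ ((x0 ∧ F) ∨ (F ∧ x1)))
  [1] ¬x1 ∧ ((x0 ∨ (x0 ∨ T)) ∨ ((x0 ∧ F) ∨ (F ∧ x1)))
  [2] ¬x1 ∧ ((x0 ∨ T) ∨ ((x0 ∧ F) ∨ (F ∧ x1)))

Answer: NO — after 2 steps the term is ¬x1 ∧ ((x0 ∨ T) ∨ ((x0 ∧ F) ∨ (F ∧ x1))), not yet normal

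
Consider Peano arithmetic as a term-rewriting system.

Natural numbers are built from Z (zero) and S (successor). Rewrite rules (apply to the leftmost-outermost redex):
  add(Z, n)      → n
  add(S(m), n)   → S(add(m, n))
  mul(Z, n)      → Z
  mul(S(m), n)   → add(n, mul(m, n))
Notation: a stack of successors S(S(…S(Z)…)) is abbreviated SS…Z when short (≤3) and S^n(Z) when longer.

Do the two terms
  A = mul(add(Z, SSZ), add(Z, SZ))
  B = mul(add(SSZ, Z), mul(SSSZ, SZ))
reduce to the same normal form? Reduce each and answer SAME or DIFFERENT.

Term A:
  start: mul(add(Z, SSZ), add(Z, SZ))
  →1  mul(SSZ, add(Z, SZ))
  →2  add(add(Z, SZ), mul(SZ, add(Z, SZ)))
  →3  add(SZ, mul(SZ, add(Z, SZ)))
  →4  S(add(Z, mul(SZ, add(Z, SZ))))
  →5  S(mul(SZ, add(Z, SZ)))
  →6  S(add(add(Z, SZ), mul(Z, add(Z, SZ))))
  →7  S(add(SZ, mul(Z, add(Z, SZ))))
  →8  S(S(add(Z, mul(Z, add(Z, SZ)))))
  →9  S(S(mul(Z, add(Z, SZ))))
  →10  SSZ

Term B:
  start: mul(add(SSZ, Z), mul(SSSZ, SZ))
  →1  mul(S(add(SZ, Z)), mul(SSSZ, SZ))
  →2  add(mul(SSSZ, SZ), mul(add(SZ, Z), mul(SSSZ, SZ)))
  →3  add(add(SZ, mul(SSZ, SZ)), mul(add(SZ, Z), mul(SSSZ, SZ)))
  →4  add(S(add(Z, mul(SSZ, SZ))), mul(add(SZ, Z), mul(SSSZ, SZ)))
  →5  S(add(add(Z, mul(SSZ, SZ)), mul(add(SZ, Z), mul(SSSZ, SZ))))
  →6  S(add(mul(SSZ, SZ), mul(add(SZ, Z), mul(SSSZ, SZ))))
  →7  S(add(add(SZ, mul(SZ, SZ)), mul(add(SZ, Z), mul(SSSZ, SZ))))
  →8  S(add(S(add(Z, mul(SZ, SZ))), mul(add(SZ, Z), mul(SSSZ, SZ))))
  →9  S(S(add(add(Z, mul(SZ, SZ)), mul(add(SZ, Z), mul(SSSZ, SZ)))))
  →10  S(S(add(mul(SZ, SZ), mul(add(SZ, Z), mul(SSSZ, SZ)))))
  →11  S(S(add(add(SZ, mul(Z, SZ)), mul(add(SZ, Z), mul(SSSZ, SZ)))))
  →12  S(S(add(S(add(Z, mul(Z, SZ))), mul(add(SZ, Z), mul(SSSZ, SZ)))))
  →13  S(S(S(add(add(Z, mul(Z, SZ)), mul(add(SZ, Z), mul(SSSZ, SZ))))))
  →14  S(S(S(add(mul(Z, SZ), mul(add(SZ, Z), mul(SSSZ, SZ))))))
  →15  S(S(S(add(Z, mul(add(SZ, Z), mul(SSSZ, SZ))))))
  →16  S(S(S(mul(add(SZ, Z), mul(SSSZ, SZ)))))
  →17  S(S(S(mul(S(add(Z, Z)), mul(SSSZ, SZ)))))
  →18  S(S(S(add(mul(SSSZ, SZ), mul(add(Z, Z), mul(SSSZ, SZ))))))
  →19  S(S(S(add(add(SZ, mul(SSZ, SZ)), mul(add(Z, Z), mul(SSSZ, SZ))))))
  →20  S(S(S(add(S(add(Z, mul(SSZ, SZ))), mul(add(Z, Z), mul(SSSZ, SZ))))))
  →21  S(S(S(S(add(add(Z, mul(SSZ, SZ)), mul(add(Z, Z), mul(SSSZ, SZ)))))))
  →22  S(S(S(S(add(mul(SSZ, SZ), mul(add(Z, Z), mul(SSSZ, SZ)))))))
  →23  S(S(S(S(add(add(SZ, mul(SZ, SZ)), mul(add(Z, Z), mul(SSSZ, SZ)))))))
  →24  S(S(S(S(add(S(add(Z, mul(SZ, SZ))), mul(add(Z, Z), mul(SSSZ, SZ)))))))
  →25  S(S(S(S(S(add(add(Z, mul(SZ, SZ)), mul(add(Z, Z), mul(SSSZ, SZ))))))))
  →26  S(S(S(S(S(add(mul(SZ, SZ), mul(add(Z, Z), mul(SSSZ, SZ))))))))
  →27  S(S(S(S(S(add(add(SZ, mul(Z, SZ)), mul(add(Z, Z), mul(SSSZ, SZ))))))))
  →28  S(S(S(S(S(add(S(add(Z, mul(Z, SZ))), mul(add(Z, Z), mul(SSSZ, SZ))))))))
  →29  S(S(S(S(S(S(add(add(Z, mul(Z, SZ)), mul(add(Z, Z), mul(SSSZ, SZ)))))))))
  →30  S(S(S(S(S(S(add(mul(Z, SZ), mul(add(Z, Z), mul(SSSZ, SZ)))))))))
  →31  S(S(S(S(S(S(add(Z, mul(add(Z, Z), mul(SSSZ, SZ)))))))))
  →32  S(S(S(S(S(S(mul(add(Z, Z), mul(SSSZ, SZ))))))))
  →33  S(S(S(S(S(S(mul(Z, mul(SSSZ, SZ))))))))
  →34  S^6(Z)

Answer: DIFFERENT — A ⇓ SSZ, B ⇓ S^6(Z)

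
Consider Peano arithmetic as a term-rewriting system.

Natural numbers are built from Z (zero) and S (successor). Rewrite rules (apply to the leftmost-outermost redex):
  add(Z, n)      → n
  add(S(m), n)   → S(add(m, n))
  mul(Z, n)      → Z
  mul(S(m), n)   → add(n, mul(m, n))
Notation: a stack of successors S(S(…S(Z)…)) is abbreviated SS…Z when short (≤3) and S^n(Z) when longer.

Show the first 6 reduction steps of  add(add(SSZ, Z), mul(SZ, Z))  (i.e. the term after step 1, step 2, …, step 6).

Answer: after 6 steps: S(S(mul(SZ, Z)))

Working:
  start: add(add(SSZ, Z), mul(SZ, Z))
  [1] add(S(add(SZ, Z)), mul(SZ, Z))
  [2] S(add(add(SZ, Z), mul(SZ, Z)))
  [3] S(add(S(add(Z, Z)), mul(SZ, Z)))
  [4] S(S(add(add(Z, Z), mul(SZ, Z))))
  [5] S(S(add(Z, mul(SZ, Z))))
  [6] S(S(mul(SZ, Z)))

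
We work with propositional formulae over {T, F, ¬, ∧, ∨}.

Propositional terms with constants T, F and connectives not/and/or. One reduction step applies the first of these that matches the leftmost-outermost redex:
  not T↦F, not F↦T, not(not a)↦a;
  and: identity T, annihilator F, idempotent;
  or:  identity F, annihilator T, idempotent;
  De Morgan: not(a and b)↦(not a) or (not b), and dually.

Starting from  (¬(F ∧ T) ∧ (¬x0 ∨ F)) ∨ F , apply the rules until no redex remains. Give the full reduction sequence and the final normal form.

  start: (¬(F ∧ T) ∧ (¬x0 ∨ F)) ∨ F
  [1] ¬(F ∧ T) ∧ (¬x0 ∨ F)
  [2] (¬F ∨ ¬T) ∧ (¬x0 ∨ F)
  [3] (T ∨ ¬T) ∧ (¬x0 ∨ F)
  [4] T ∧ (¬x0 ∨ F)
  [5] ¬x0 ∨ F
  [6] ¬x0

Answer: normal form = ¬x0  (in 6 steps)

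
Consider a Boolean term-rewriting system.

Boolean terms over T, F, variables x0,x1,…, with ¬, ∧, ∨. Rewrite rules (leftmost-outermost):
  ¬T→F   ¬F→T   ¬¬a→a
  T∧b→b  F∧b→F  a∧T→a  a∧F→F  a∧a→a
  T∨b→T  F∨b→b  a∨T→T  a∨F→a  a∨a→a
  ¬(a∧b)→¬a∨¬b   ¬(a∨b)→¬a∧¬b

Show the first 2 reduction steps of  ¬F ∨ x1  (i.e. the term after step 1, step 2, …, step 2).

  start: ¬F ∨ x1
  →1  T ∨ x1
  →2  T

Answer: after 2 steps: T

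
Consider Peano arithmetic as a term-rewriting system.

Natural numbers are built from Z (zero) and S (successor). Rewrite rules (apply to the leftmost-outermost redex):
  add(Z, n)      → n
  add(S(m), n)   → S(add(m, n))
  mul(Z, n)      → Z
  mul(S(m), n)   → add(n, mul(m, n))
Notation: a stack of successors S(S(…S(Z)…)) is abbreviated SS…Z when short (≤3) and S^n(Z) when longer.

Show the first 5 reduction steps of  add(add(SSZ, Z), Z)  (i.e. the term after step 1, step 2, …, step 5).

Answer: after 5 steps: S(S(add(Z, Z)))

Derivation:
  start: add(add(SSZ, Z), Z)
  [1] add(S(add(SZ, Z)), Z)
  [2] S(add(add(SZ, Z), Z))
  [3] S(add(S(add(Z, Z)), Z))
  [4] S(S(add(add(Z, Z), Z)))
  [5] S(S(add(Z, Z)))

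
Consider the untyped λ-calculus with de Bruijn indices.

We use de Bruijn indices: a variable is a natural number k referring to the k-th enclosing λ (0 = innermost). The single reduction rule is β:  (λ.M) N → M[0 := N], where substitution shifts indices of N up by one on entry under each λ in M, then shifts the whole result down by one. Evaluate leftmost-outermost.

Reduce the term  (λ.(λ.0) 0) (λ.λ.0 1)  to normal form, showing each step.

  start: (λ.(λ.0) 0) (λ.λ.0 1)
  step 1: (λ.0) (λ.λ.0 1)
  step 2: λ.λ.0 1

Answer: normal form = λ.λ.0 1  (in 2 steps)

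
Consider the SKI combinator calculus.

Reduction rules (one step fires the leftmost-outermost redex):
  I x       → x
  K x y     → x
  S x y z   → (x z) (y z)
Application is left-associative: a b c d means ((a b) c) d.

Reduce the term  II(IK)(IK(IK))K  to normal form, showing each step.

  start: II(IK)(IK(IK))K
  →1  I(IK)(IK(IK))K
  →2  IK(IK(IK))K
  →3  K(IK(IK))K
  →4  IK(IK)
  →5  K(IK)
  →6  KK

Answer: normal form = KK  (in 6 steps)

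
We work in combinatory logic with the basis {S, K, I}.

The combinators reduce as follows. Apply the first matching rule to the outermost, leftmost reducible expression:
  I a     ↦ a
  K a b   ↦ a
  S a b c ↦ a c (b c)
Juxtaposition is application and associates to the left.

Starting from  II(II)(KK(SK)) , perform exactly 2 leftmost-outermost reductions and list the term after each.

  start: II(II)(KK(SK))
  →1  I(II)(KK(SK))
  →2  II(KK(SK))

Answer: after 2 steps: II(KK(SK))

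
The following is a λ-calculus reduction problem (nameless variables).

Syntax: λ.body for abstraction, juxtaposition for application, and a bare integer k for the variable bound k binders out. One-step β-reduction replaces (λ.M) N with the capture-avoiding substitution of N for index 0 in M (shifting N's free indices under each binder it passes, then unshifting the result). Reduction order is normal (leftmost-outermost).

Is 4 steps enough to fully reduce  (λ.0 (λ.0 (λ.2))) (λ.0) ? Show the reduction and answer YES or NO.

Answer: YES — reaches normal form λ.0 (λ.λ.0) in 2 ≤ 4 steps

Reduction:
  start: (λ.0 (λ.0 (λ.2))) (λ.0)
  step 1: (λ.0) (λ.0 (λ.λ.0))
  step 2: λ.0 (λ.λ.0)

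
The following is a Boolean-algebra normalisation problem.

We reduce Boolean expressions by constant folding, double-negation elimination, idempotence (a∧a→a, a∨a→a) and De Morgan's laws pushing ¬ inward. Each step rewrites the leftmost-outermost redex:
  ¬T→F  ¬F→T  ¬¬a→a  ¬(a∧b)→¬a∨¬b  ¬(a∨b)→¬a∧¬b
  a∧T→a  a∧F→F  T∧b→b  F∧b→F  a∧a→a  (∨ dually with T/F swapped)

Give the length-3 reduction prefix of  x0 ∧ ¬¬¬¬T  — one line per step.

Answer: after 3 steps: x0

Reduction:
  start: x0 ∧ ¬¬¬¬T
  step 1: x0 ∧ ¬¬T
  step 2: x0 ∧ T
  step 3: x0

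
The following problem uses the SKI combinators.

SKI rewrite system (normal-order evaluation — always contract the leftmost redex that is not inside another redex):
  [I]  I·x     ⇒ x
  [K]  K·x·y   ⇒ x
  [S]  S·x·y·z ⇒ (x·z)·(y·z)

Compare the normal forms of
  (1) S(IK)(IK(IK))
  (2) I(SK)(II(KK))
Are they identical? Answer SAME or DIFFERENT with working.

Answer: SAME — A ⇓ SK(KK), B ⇓ SK(KK)

Working:
Term A:
  start: S(IK)(IK(IK))
  step 1: SK(IK(IK))
  step 2: SK(K(IK))
  step 3: SK(KK)

Term B:
  start: I(SK)(II(KK))
  step 1: SK(II(KK))
  step 2: SK(I(KK))
  step 3: SK(KK)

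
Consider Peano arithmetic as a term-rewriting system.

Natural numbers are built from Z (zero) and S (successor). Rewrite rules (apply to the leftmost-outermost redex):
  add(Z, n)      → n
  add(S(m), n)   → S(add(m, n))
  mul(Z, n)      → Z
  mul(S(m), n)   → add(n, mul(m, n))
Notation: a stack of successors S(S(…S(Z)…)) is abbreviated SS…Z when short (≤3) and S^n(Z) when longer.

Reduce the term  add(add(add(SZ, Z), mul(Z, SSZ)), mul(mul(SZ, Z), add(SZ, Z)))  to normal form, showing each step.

Answer: normal form = SZ  (in 11 steps)

Derivation:
  start: add(add(add(SZ, Z), mul(Z, SSZ)), mul(mul(SZ, Z), add(SZ, Z)))
  step 1: add(add(S(add(Z, Z)), mul(Z, SSZ)), mul(mul(SZ, Z), add(SZ, Z)))
  step 2: add(S(add(add(Z, Z), mul(Z, SSZ))), mul(mul(SZ, Z), add(SZ, Z)))
  step 3: S(add(add(add(Z, Z), mul(Z, SSZ)), mul(mul(SZ, Z), add(SZ, Z))))
  step 4: S(add(add(Z, mul(Z, SSZ)), mul(mul(SZ, Z), add(SZ, Z))))
  step 5: S(add(mul(Z, SSZ), mul(mul(SZ, Z), add(SZ, Z))))
  step 6: S(add(Z, mul(mul(SZ, Z), add(SZ, Z))))
  step 7: S(mul(mul(SZ, Z), add(SZ, Z)))
  step 8: S(mul(add(Z, mul(Z, Z)), add(SZ, Z)))
  step 9: S(mul(mul(Z, Z), add(SZ, Z)))
  step 10: S(mul(Z, add(SZ, Z)))
  step 11: SZ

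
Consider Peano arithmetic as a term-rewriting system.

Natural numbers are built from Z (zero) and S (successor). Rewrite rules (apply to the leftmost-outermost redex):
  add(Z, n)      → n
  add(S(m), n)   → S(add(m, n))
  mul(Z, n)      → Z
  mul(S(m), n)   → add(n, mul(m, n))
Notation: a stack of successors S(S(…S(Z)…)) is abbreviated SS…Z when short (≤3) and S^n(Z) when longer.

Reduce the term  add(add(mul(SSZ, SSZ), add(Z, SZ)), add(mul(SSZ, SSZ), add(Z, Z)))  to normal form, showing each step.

Answer: normal form = S^9(Z)  (in 36 steps)

Working:
  start: add(add(mul(SSZ, SSZ), add(Z, SZ)), add(mul(SSZ, SSZ), add(Z, Z)))
  →1  add(add(add(SSZ, mul(SZ, SSZ)), add(Z, SZ)), add(mul(SSZ, SSZ), add(Z, Z)))
  →2  add(add(S(add(SZ, mul(SZ, SSZ))), add(Z, SZ)), add(mul(SSZ, SSZ), add(Z, Z)))
  →3  add(S(add(add(SZ, mul(SZ, SSZ)), add(Z, SZ))), add(mul(SSZ, SSZ), add(Z, Z)))
  →4  S(add(add(add(SZ, mul(SZ, SSZ)), add(Z, SZ)), add(mul(SSZ, SSZ), add(Z, Z))))
  →5  S(add(add(S(add(Z, mul(SZ, SSZ))), add(Z, SZ)), add(mul(SSZ, SSZ), add(Z, Z))))
  →6  S(add(S(add(add(Z, mul(SZ, SSZ)), add(Z, SZ))), add(mul(SSZ, SSZ), add(Z, Z))))
  →7  S(S(add(add(add(Z, mul(SZ, SSZ)), add(Z, SZ)), add(mul(SSZ, SSZ), add(Z, Z)))))
  →8  S(S(add(add(mul(SZ, SSZ), add(Z, SZ)), add(mul(SSZ, SSZ), add(Z, Z)))))
  →9  S(S(add(add(add(SSZ, mul(Z, SSZ)), add(Z, SZ)), add(mul(SSZ, SSZ), add(Z, Z)))))
  →10  S(S(add(add(S(add(SZ, mul(Z, SSZ))), add(Z, SZ)), add(mul(SSZ, SSZ), add(Z, Z)))))
  →11  S(S(add(S(add(add(SZ, mul(Z, SSZ)), add(Z, SZ))), add(mul(SSZ, SSZ), add(Z, Z)))))
  →12  S(S(S(add(add(add(SZ, mul(Z, SSZ)), add(Z, SZ)), add(mul(SSZ, SSZ), add(Z, Z))))))
  →13  S(S(S(add(add(S(add(Z, mul(Z, SSZ))), add(Z, SZ)), add(mul(SSZ, SSZ), add(Z, Z))))))
  →14  S(S(S(add(S(add(add(Z, mul(Z, SSZ)), add(Z, SZ))), add(mul(SSZ, SSZ), add(Z, Z))))))
  →15  S(S(S(S(add(add(add(Z, mul(Z, SSZ)), add(Z, SZ)), add(mul(SSZ, SSZ), add(Z, Z)))))))
  →16  S(S(S(S(add(add(mul(Z, SSZ), add(Z, SZ)), add(mul(SSZ, SSZ), add(Z, Z)))))))
  →17  S(S(S(S(add(add(Z, add(Z, SZ)), add(mul(SSZ, SSZ), add(Z, Z)))))))
  →18  S(S(S(S(add(add(Z, SZ), add(mul(SSZ, SSZ), add(Z, Z)))))))
  →19  S(S(S(S(add(SZ, add(mul(SSZ, SSZ), add(Z, Z)))))))
  →20  S(S(S(S(S(add(Z, add(mul(SSZ, SSZ), add(Z, Z))))))))
  →21  S(S(S(S(S(add(mul(SSZ, SSZ), add(Z, Z)))))))
  →22  S(S(S(S(S(add(add(SSZ, mul(SZ, SSZ)), add(Z, Z)))))))
  →23  S(S(S(S(S(add(S(add(SZ, mul(SZ, SSZ))), add(Z, Z)))))))
  →24  S(S(S(S(S(S(add(add(SZ, mul(SZ, SSZ)), add(Z, Z))))))))
  →25  S(S(S(S(S(S(add(S(add(Z, mul(SZ, SSZ))), add(Z, Z))))))))
  →26  S(S(S(S(S(S(S(add(add(Z, mul(SZ, SSZ)), add(Z, Z)))))))))
  →27  S(S(S(S(S(S(S(add(mul(SZ, SSZ), add(Z, Z)))))))))
  →28  S(S(S(S(S(S(S(add(add(SSZ, mul(Z, SSZ)), add(Z, Z)))))))))
  →29  S(S(S(S(S(S(S(add(S(add(SZ, mul(Z, SSZ))), add(Z, Z)))))))))
  →30  S(S(S(S(S(S(S(S(add(add(SZ, mul(Z, SSZ)), add(Z, Z))))))))))
  →31  S(S(S(S(S(S(S(S(add(S(add(Z, mul(Z, SSZ))), add(Z, Z))))))))))
  →32  S(S(S(S(S(S(S(S(S(add(add(Z, mul(Z, SSZ)), add(Z, Z)))))))))))
  →33  S(S(S(S(S(S(S(S(S(add(mul(Z, SSZ), add(Z, Z)))))))))))
  →34  S(S(S(S(S(S(S(S(S(add(Z, add(Z, Z)))))))))))
  →35  S(S(S(S(S(S(S(S(S(add(Z, Z))))))))))
  →36  S^9(Z)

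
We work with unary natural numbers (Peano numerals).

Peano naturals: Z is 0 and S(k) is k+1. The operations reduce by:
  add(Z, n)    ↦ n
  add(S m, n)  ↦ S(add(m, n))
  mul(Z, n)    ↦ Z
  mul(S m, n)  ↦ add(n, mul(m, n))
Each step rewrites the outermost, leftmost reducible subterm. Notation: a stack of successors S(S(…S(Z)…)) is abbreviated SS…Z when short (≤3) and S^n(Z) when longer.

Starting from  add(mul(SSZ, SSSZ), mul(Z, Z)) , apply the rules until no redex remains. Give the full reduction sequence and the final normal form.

  start: add(mul(SSZ, SSSZ), mul(Z, Z))
  →1  add(add(SSSZ, mul(SZ, SSSZ)), mul(Z, Z))
  →2  add(S(add(SSZ, mul(SZ, SSSZ))), mul(Z, Z))
  →3  S(add(add(SSZ, mul(SZ, SSSZ)), mul(Z, Z)))
  →4  S(add(S(add(SZ, mul(SZ, SSSZ))), mul(Z, Z)))
  →5  S(S(add(add(SZ, mul(SZ, SSSZ)), mul(Z, Z))))
  →6  S(S(add(S(add(Z, mul(SZ, SSSZ))), mul(Z, Z))))
  →7  S(S(S(add(add(Z, mul(SZ, SSSZ)), mul(Z, Z)))))
  →8  S(S(S(add(mul(SZ, SSSZ), mul(Z, Z)))))
  →9  S(S(S(add(add(SSSZ, mul(Z, SSSZ)), mul(Z, Z)))))
  →10  S(S(S(add(S(add(SSZ, mul(Z, SSSZ))), mul(Z, Z)))))
  →11  S(S(S(S(add(add(SSZ, mul(Z, SSSZ)), mul(Z, Z))))))
  →12  S(S(S(S(add(S(add(SZ, mul(Z, SSSZ))), mul(Z, Z))))))
  →13  S(S(S(S(S(add(add(SZ, mul(Z, SSSZ)), mul(Z, Z)))))))
  →14  S(S(S(S(S(add(S(add(Z, mul(Z, SSSZ))), mul(Z, Z)))))))
  →15  S(S(S(S(S(S(add(add(Z, mul(Z, SSSZ)), mul(Z, Z))))))))
  →16  S(S(S(S(S(S(add(mul(Z, SSSZ), mul(Z, Z))))))))
  →17  S(S(S(S(S(S(add(Z, mul(Z, Z))))))))
  →18  S(S(S(S(S(S(mul(Z, Z)))))))
  →19  S^6(Z)

Answer: normal form = S^6(Z)  (in 19 steps)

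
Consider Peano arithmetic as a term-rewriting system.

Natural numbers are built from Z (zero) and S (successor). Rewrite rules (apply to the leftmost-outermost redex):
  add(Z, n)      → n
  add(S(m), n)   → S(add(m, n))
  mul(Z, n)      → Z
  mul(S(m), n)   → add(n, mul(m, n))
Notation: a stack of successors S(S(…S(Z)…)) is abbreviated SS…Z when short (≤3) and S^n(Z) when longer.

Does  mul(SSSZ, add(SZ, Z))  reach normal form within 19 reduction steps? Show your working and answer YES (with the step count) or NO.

Answer: YES — reaches normal form SSSZ in 16 ≤ 19 steps

Derivation:
  start: mul(SSSZ, add(SZ, Z))
  step 1: add(add(SZ, Z), mul(SSZ, add(SZ, Z)))
  step 2: add(S(add(Z, Z)), mul(SSZ, add(SZ, Z)))
  step 3: S(add(add(Z, Z), mul(SSZ, add(SZ, Z))))
  step 4: S(add(Z, mul(SSZ, add(SZ, Z))))
  step 5: S(mul(SSZ, add(SZ, Z)))
  step 6: S(add(add(SZ, Z), mul(SZ, add(SZ, Z))))
  step 7: S(add(S(add(Z, Z)), mul(SZ, add(SZ, Z))))
  step 8: S(S(add(add(Z, Z), mul(SZ, add(SZ, Z)))))
  step 9: S(S(add(Z, mul(SZ, add(SZ, Z)))))
  step 10: S(S(mul(SZ, add(SZ, Z))))
  step 11: S(S(add(add(SZ, Z), mul(Z, add(SZ, Z)))))
  step 12: S(S(add(S(add(Z, Z)), mul(Z, add(SZ, Z)))))
  step 13: S(S(S(add(add(Z, Z), mul(Z, add(SZ, Z))))))
  step 14: S(S(S(add(Z, mul(Z, add(SZ, Z))))))
  step 15: S(S(S(mul(Z, add(SZ, Z)))))
  step 16: SSSZ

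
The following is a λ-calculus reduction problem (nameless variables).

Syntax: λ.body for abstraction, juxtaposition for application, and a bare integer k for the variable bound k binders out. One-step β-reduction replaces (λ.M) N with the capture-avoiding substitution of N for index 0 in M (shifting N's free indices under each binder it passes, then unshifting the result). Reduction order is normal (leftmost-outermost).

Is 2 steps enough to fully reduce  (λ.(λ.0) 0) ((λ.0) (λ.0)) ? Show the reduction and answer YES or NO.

  start: (λ.(λ.0) 0) ((λ.0) (λ.0))
  step 1: (λ.0) ((λ.0) (λ.0))
  step 2: (λ.0) (λ.0)

Answer: NO — after 2 steps the term is (λ.0) (λ.0), not yet normal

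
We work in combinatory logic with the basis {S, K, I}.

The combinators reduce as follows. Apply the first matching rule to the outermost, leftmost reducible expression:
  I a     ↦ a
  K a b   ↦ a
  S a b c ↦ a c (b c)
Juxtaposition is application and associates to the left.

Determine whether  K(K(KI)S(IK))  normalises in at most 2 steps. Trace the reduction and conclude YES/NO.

  start: K(K(KI)S(IK))
  →1  K(KI(IK))
  →2  KI

Answer: YES — reaches normal form KI in 2 ≤ 2 steps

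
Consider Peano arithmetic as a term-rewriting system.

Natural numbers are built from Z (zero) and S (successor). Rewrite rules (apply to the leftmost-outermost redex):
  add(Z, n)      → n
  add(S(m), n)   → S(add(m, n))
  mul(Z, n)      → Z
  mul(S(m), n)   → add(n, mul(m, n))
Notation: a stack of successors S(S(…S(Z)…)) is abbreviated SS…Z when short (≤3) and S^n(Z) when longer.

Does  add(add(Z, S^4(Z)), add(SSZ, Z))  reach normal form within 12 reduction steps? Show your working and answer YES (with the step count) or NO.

  start: add(add(Z, S^4(Z)), add(SSZ, Z))
  step 1: add(S^4(Z), add(SSZ, Z))
  step 2: S(add(SSSZ, add(SSZ, Z)))
  step 3: S(S(add(SSZ, add(SSZ, Z))))
  step 4: S(S(S(add(SZ, add(SSZ, Z)))))
  step 5: S(S(S(S(add(Z, add(SSZ, Z))))))
  step 6: S(S(S(S(add(SSZ, Z)))))
  step 7: S(S(S(S(S(add(SZ, Z))))))
  step 8: S(S(S(S(S(S(add(Z, Z)))))))
  step 9: S^6(Z)

Answer: YES — reaches normal form S^6(Z) in 9 ≤ 12 steps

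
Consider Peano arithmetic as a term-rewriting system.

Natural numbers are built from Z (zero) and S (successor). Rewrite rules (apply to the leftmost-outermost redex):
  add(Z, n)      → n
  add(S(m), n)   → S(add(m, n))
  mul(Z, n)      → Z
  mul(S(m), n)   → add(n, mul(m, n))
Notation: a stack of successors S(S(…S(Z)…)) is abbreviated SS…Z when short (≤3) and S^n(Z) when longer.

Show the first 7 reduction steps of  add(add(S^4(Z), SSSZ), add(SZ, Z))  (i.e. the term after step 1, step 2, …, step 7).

Answer: after 7 steps: S(S(S(add(S(add(Z, SSSZ)), add(SZ, Z)))))

Working:
  start: add(add(S^4(Z), SSSZ), add(SZ, Z))
  step 1: add(S(add(SSSZ, SSSZ)), add(SZ, Z))
  step 2: S(add(add(SSSZ, SSSZ), add(SZ, Z)))
  step 3: S(add(S(add(SSZ, SSSZ)), add(SZ, Z)))
  step 4: S(S(add(add(SSZ, SSSZ), add(SZ, Z))))
  step 5: S(S(add(S(add(SZ, SSSZ)), add(SZ, Z))))
  step 6: S(S(S(add(add(SZ, SSSZ), add(SZ, Z)))))
  step 7: S(S(S(add(S(add(Z, SSSZ)), add(SZ, Z)))))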